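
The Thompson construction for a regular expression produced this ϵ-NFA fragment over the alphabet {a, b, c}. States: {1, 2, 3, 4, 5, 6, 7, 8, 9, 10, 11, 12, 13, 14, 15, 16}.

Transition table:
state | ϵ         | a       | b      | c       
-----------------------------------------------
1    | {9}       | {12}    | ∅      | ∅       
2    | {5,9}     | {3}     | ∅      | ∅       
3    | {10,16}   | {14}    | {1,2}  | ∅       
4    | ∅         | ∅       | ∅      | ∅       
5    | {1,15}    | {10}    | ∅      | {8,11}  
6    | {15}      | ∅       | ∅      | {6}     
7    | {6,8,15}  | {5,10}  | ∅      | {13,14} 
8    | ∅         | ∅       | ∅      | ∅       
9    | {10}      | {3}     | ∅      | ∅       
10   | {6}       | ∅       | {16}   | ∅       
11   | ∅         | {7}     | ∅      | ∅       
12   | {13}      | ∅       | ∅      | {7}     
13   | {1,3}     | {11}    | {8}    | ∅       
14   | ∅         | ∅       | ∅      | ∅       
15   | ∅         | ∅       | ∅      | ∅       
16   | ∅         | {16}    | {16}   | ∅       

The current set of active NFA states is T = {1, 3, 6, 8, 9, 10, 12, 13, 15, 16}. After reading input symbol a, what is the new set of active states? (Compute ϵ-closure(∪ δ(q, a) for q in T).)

1 on a → {12}.
3 on a → {14}.
9 on a → {3}.
13 on a → {11}.
16 on a → {16}.
No a-transition from 6, 8, 10, 12, 15.
Union after reading a: {3, 11, 12, 14, 16}.
Now take the ϵ-closure:
From 3 via ϵ: add 10.
From 12 via ϵ: add 13.
From 10 via ϵ: add 6.
From 13 via ϵ: add 1.
From 1 via ϵ: add 9.
From 6 via ϵ: add 15.
No new states can be added; the closed set is {1, 3, 6, 9, 10, 11, 12, 13, 14, 15, 16}.

{1, 3, 6, 9, 10, 11, 12, 13, 14, 15, 16}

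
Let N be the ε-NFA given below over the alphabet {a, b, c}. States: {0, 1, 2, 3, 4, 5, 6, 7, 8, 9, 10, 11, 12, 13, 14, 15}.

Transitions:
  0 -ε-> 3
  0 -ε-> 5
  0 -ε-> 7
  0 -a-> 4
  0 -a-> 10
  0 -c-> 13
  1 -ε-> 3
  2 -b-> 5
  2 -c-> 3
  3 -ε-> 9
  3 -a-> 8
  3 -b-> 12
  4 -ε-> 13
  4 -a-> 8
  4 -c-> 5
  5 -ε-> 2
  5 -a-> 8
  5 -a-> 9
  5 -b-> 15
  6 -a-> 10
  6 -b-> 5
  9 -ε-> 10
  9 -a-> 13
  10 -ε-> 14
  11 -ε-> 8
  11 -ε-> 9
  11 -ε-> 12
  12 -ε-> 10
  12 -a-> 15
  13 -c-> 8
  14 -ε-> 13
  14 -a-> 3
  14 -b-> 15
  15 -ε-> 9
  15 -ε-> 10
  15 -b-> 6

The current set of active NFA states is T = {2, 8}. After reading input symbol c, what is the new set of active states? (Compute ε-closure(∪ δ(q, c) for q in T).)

{3, 9, 10, 13, 14}

2 on c → {3}.
No c-transition from 8.
Union after reading c: {3}.
Now take the ε-closure:
From 3 via ε: add 9.
From 9 via ε: add 10.
From 10 via ε: add 14.
From 14 via ε: add 13.
No new states can be added; the closed set is {3, 9, 10, 13, 14}.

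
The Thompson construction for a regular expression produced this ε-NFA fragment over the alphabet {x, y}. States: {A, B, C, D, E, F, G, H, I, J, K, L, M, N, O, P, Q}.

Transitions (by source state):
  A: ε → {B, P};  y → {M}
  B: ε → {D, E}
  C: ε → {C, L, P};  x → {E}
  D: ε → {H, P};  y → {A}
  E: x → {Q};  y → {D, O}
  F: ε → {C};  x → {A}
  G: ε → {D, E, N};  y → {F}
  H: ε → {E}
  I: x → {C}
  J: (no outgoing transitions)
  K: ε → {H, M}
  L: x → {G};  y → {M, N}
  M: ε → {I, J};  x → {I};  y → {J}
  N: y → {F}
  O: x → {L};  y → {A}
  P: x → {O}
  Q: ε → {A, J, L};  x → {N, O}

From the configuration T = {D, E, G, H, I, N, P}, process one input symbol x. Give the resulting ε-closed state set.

E on x → {Q}.
I on x → {C}.
P on x → {O}.
No x-transition from D, G, H, N.
Union after reading x: {C, O, Q}.
Now take the ε-closure:
From C via ε: add L, P.
From Q via ε: add A, J.
From A via ε: add B.
From B via ε: add D, E.
From D via ε: add H.
No new states can be added; the closed set is {A, B, C, D, E, H, J, L, O, P, Q}.

{A, B, C, D, E, H, J, L, O, P, Q}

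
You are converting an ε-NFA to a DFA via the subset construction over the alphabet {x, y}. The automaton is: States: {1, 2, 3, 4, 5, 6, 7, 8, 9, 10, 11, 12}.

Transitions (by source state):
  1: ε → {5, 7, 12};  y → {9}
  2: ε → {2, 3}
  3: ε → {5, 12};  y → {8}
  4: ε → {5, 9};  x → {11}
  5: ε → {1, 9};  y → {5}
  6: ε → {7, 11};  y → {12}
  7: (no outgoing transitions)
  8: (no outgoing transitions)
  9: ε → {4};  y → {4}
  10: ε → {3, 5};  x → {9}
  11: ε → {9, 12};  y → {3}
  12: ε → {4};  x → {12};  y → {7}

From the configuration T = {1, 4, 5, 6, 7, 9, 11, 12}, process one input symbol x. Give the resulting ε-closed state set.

4 on x → {11}.
12 on x → {12}.
No x-transition from 1, 5, 6, 7, 9, 11.
Union after reading x: {11, 12}.
Now take the ε-closure:
From 11 via ε: add 9.
From 12 via ε: add 4.
From 4 via ε: add 5.
From 5 via ε: add 1.
From 1 via ε: add 7.
No new states can be added; the closed set is {1, 4, 5, 7, 9, 11, 12}.

{1, 4, 5, 7, 9, 11, 12}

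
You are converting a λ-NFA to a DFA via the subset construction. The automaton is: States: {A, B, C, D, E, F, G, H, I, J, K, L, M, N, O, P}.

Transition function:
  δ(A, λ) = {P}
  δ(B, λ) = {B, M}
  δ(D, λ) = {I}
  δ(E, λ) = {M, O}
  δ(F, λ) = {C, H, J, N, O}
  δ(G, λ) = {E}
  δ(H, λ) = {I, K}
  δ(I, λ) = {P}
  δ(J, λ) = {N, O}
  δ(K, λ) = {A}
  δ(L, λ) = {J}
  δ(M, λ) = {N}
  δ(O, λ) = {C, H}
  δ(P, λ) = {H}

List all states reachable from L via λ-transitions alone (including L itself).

{A, C, H, I, J, K, L, N, O, P}

Start with {L}.
From L via λ: add J.
From J via λ: add N, O.
From O via λ: add C, H.
From H via λ: add I, K.
From I via λ: add P.
From K via λ: add A.
No new states can be added; the closed set is {A, C, H, I, J, K, L, N, O, P}.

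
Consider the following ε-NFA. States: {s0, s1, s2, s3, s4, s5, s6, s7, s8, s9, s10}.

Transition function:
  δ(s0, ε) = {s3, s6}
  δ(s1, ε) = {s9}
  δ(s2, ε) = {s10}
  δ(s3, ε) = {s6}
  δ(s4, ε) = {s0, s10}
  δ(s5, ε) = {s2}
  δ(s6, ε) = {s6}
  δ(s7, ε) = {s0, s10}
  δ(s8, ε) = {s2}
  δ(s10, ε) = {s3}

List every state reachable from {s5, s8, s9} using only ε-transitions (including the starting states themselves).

Start with {s5, s8, s9}.
From s5 via ε: add s2.
From s2 via ε: add s10.
From s10 via ε: add s3.
From s3 via ε: add s6.
No new states can be added; the closed set is {s2, s3, s5, s6, s8, s9, s10}.

{s2, s3, s5, s6, s8, s9, s10}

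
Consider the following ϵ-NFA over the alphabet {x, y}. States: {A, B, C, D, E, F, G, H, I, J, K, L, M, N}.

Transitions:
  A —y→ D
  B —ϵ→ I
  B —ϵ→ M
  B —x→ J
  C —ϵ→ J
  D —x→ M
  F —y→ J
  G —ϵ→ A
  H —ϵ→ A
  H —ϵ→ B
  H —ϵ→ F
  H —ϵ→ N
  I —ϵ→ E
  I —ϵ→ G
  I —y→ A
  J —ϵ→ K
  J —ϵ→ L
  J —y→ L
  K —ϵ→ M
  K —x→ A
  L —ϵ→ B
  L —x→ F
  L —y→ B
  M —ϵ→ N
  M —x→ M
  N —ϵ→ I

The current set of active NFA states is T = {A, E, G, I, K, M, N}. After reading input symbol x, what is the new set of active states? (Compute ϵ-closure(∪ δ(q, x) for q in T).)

K on x → {A}.
M on x → {M}.
No x-transition from A, E, G, I, N.
Union after reading x: {A, M}.
Now take the ϵ-closure:
From M via ϵ: add N.
From N via ϵ: add I.
From I via ϵ: add E, G.
No new states can be added; the closed set is {A, E, G, I, M, N}.

{A, E, G, I, M, N}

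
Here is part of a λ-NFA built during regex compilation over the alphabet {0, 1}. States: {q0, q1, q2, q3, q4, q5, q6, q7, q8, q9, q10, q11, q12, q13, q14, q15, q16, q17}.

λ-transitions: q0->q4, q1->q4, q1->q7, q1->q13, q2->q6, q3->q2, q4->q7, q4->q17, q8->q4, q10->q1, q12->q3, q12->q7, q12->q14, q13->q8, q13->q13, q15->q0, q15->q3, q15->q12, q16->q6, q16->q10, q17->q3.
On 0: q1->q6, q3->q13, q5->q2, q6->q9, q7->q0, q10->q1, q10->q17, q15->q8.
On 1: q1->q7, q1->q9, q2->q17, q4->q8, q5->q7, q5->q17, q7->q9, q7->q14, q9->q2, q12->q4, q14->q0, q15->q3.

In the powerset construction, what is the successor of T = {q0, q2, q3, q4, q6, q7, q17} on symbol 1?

{q2, q3, q4, q6, q7, q8, q9, q14, q17}

q2 on 1 → {q17}.
q4 on 1 → {q8}.
q7 on 1 → {q9, q14}.
No 1-transition from q0, q3, q6, q17.
Union after reading 1: {q8, q9, q14, q17}.
Now take the λ-closure:
From q8 via λ: add q4.
From q17 via λ: add q3.
From q3 via λ: add q2.
From q4 via λ: add q7.
From q2 via λ: add q6.
No new states can be added; the closed set is {q2, q3, q4, q6, q7, q8, q9, q14, q17}.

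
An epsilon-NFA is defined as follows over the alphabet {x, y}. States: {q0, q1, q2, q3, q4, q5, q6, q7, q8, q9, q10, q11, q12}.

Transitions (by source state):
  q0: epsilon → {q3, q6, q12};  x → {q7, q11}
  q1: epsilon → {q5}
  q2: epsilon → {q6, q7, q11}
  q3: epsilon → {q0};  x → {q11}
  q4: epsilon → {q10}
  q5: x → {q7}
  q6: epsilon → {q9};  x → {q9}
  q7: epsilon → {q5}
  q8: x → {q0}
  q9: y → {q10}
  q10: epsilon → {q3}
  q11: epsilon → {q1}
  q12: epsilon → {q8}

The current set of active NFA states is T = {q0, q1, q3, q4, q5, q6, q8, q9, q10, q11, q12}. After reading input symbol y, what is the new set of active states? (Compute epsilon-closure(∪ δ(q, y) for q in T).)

q9 on y → {q10}.
No y-transition from q0, q1, q3, q4, q5, q6, q8, q10, q11, q12.
Union after reading y: {q10}.
Now take the epsilon-closure:
From q10 via epsilon: add q3.
From q3 via epsilon: add q0.
From q0 via epsilon: add q6, q12.
From q6 via epsilon: add q9.
From q12 via epsilon: add q8.
No new states can be added; the closed set is {q0, q3, q6, q8, q9, q10, q12}.

{q0, q3, q6, q8, q9, q10, q12}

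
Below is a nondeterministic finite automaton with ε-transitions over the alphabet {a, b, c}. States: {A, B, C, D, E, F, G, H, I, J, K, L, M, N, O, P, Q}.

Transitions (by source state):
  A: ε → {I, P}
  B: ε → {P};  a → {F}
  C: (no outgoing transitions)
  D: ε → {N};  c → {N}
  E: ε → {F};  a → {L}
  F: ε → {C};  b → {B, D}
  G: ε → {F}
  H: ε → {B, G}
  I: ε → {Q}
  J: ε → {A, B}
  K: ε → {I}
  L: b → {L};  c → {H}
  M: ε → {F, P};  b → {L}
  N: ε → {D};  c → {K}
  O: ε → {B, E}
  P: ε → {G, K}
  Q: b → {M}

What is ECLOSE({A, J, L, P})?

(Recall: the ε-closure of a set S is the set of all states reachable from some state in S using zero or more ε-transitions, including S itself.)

Start with {A, J, L, P}.
From A via ε: add I.
From J via ε: add B.
From P via ε: add G, K.
From G via ε: add F.
From I via ε: add Q.
From F via ε: add C.
No new states can be added; the closed set is {A, B, C, F, G, I, J, K, L, P, Q}.

{A, B, C, F, G, I, J, K, L, P, Q}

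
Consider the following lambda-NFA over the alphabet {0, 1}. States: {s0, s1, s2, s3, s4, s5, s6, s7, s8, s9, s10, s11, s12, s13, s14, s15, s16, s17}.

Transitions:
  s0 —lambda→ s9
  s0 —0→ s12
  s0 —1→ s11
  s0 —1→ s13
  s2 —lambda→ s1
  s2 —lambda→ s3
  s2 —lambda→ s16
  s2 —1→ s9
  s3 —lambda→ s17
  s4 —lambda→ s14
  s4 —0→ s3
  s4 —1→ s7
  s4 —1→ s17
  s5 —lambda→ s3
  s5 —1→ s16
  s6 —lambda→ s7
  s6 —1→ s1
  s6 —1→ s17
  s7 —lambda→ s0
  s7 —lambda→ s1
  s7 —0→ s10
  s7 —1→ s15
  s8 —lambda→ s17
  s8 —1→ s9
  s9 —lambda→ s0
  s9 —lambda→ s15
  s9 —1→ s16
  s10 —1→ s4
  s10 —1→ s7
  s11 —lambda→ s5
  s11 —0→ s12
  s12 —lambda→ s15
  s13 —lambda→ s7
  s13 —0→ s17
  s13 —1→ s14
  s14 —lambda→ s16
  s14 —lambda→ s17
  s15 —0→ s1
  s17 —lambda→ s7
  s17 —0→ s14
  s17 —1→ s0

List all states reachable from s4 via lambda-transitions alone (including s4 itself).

Start with {s4}.
From s4 via lambda: add s14.
From s14 via lambda: add s16, s17.
From s17 via lambda: add s7.
From s7 via lambda: add s0, s1.
From s0 via lambda: add s9.
From s9 via lambda: add s15.
No new states can be added; the closed set is {s0, s1, s4, s7, s9, s14, s15, s16, s17}.

{s0, s1, s4, s7, s9, s14, s15, s16, s17}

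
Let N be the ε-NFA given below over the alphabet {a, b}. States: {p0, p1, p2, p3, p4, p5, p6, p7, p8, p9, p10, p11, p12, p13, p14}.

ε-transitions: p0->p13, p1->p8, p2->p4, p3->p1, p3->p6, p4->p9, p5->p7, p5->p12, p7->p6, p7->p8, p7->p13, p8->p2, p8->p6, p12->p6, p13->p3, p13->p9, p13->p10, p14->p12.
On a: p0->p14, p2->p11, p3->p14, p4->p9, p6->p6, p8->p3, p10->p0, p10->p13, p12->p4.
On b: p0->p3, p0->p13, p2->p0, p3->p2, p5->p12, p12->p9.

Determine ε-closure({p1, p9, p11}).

Start with {p1, p9, p11}.
From p1 via ε: add p8.
From p8 via ε: add p2, p6.
From p2 via ε: add p4.
No new states can be added; the closed set is {p1, p2, p4, p6, p8, p9, p11}.

{p1, p2, p4, p6, p8, p9, p11}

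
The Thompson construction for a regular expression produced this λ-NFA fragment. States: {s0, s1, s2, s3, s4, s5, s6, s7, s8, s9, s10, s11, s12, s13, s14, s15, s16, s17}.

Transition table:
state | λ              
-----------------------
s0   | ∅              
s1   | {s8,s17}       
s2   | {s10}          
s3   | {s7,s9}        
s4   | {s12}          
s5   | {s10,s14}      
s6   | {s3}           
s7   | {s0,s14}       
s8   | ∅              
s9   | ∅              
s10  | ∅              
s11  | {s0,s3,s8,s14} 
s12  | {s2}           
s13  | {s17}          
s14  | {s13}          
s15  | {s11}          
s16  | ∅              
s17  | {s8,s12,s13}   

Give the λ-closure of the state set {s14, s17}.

{s2, s8, s10, s12, s13, s14, s17}

Start with {s14, s17}.
From s14 via λ: add s13.
From s17 via λ: add s8, s12.
From s12 via λ: add s2.
From s2 via λ: add s10.
No new states can be added; the closed set is {s2, s8, s10, s12, s13, s14, s17}.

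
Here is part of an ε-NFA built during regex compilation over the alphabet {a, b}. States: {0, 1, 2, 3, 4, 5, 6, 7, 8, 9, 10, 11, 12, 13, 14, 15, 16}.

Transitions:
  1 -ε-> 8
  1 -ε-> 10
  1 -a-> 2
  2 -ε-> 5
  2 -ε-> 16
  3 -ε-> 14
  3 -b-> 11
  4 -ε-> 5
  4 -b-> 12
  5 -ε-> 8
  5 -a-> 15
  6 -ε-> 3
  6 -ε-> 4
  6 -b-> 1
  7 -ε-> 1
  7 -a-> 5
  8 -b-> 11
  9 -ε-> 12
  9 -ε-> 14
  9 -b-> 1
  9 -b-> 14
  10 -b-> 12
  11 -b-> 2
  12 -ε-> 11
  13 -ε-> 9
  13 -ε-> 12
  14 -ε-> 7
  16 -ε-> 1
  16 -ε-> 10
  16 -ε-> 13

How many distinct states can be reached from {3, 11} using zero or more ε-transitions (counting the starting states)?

7

Start with {3, 11}.
From 3 via ε: add 14.
From 14 via ε: add 7.
From 7 via ε: add 1.
From 1 via ε: add 8, 10.
ε-closure = {1, 3, 7, 8, 10, 11, 14}, which has 7 states.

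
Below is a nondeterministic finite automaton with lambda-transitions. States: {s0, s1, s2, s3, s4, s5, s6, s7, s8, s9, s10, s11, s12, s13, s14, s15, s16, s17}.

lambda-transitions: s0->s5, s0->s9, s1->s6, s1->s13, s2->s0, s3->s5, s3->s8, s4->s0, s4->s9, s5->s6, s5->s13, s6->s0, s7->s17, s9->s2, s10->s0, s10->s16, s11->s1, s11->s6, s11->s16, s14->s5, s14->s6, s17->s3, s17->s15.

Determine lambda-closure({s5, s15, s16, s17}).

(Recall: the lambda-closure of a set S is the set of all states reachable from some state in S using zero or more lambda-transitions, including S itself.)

Start with {s5, s15, s16, s17}.
From s5 via lambda: add s6, s13.
From s17 via lambda: add s3.
From s3 via lambda: add s8.
From s6 via lambda: add s0.
From s0 via lambda: add s9.
From s9 via lambda: add s2.
No new states can be added; the closed set is {s0, s2, s3, s5, s6, s8, s9, s13, s15, s16, s17}.

{s0, s2, s3, s5, s6, s8, s9, s13, s15, s16, s17}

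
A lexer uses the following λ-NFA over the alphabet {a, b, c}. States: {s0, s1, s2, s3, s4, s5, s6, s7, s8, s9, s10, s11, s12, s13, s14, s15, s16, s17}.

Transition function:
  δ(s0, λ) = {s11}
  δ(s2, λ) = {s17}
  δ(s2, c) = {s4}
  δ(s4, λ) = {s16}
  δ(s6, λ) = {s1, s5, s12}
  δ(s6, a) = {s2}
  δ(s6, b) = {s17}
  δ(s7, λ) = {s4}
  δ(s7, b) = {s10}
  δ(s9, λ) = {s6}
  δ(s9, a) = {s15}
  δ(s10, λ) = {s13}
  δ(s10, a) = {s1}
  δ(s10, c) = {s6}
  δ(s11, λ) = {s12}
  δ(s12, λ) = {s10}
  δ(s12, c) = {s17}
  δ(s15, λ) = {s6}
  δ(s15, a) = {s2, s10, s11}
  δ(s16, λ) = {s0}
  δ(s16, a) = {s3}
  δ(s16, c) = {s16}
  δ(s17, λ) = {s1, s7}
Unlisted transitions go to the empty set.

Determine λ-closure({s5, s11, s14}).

Start with {s5, s11, s14}.
From s11 via λ: add s12.
From s12 via λ: add s10.
From s10 via λ: add s13.
No new states can be added; the closed set is {s5, s10, s11, s12, s13, s14}.

{s5, s10, s11, s12, s13, s14}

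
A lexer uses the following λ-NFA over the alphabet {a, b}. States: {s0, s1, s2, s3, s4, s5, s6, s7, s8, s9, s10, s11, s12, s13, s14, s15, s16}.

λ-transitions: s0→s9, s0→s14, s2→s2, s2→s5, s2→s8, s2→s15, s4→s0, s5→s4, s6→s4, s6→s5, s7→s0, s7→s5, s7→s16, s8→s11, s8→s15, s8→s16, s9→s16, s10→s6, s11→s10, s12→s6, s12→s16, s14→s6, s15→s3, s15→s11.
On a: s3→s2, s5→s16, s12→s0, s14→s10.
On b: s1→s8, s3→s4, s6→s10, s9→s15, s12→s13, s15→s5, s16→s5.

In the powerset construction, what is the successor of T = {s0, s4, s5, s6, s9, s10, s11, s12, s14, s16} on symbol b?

s6 on b → {s10}.
s9 on b → {s15}.
s12 on b → {s13}.
s16 on b → {s5}.
No b-transition from s0, s4, s5, s10, s11, s14.
Union after reading b: {s5, s10, s13, s15}.
Now take the λ-closure:
From s5 via λ: add s4.
From s10 via λ: add s6.
From s15 via λ: add s3, s11.
From s4 via λ: add s0.
From s0 via λ: add s9, s14.
From s9 via λ: add s16.
No new states can be added; the closed set is {s0, s3, s4, s5, s6, s9, s10, s11, s13, s14, s15, s16}.

{s0, s3, s4, s5, s6, s9, s10, s11, s13, s14, s15, s16}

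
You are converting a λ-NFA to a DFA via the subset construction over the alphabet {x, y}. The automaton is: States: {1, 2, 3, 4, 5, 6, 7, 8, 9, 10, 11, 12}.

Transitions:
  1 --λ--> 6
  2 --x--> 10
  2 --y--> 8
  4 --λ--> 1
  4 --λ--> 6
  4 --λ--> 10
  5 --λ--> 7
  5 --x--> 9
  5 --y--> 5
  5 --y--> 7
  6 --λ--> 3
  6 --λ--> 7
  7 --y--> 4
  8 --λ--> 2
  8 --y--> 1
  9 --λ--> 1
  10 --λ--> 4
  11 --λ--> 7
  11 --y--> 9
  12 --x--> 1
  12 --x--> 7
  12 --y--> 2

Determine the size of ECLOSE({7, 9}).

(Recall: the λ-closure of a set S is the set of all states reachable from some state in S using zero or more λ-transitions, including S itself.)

5

Start with {7, 9}.
From 9 via λ: add 1.
From 1 via λ: add 6.
From 6 via λ: add 3.
λ-closure = {1, 3, 6, 7, 9}, which has 5 states.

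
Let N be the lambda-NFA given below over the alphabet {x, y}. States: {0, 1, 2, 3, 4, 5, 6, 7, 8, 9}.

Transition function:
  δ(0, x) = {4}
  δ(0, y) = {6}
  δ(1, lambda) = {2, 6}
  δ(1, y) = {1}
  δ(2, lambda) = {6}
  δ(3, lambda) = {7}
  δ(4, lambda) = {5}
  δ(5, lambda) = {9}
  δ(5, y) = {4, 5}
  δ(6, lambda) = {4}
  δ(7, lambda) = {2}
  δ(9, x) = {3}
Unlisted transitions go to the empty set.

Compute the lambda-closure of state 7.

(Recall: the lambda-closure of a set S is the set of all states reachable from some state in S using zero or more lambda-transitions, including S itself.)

{2, 4, 5, 6, 7, 9}

Start with {7}.
From 7 via lambda: add 2.
From 2 via lambda: add 6.
From 6 via lambda: add 4.
From 4 via lambda: add 5.
From 5 via lambda: add 9.
No new states can be added; the closed set is {2, 4, 5, 6, 7, 9}.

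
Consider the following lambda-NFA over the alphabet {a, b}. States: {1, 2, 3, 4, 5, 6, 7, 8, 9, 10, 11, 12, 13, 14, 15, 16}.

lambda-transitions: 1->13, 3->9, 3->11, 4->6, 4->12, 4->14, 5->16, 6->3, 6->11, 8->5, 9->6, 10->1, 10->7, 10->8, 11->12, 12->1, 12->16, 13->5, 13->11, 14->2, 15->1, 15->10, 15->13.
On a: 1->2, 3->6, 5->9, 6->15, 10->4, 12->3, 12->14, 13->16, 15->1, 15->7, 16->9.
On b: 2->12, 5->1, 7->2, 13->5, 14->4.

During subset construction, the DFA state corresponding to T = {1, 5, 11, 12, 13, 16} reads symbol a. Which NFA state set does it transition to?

{1, 2, 3, 5, 6, 9, 11, 12, 13, 14, 16}

1 on a → {2}.
5 on a → {9}.
12 on a → {3, 14}.
13 on a → {16}.
16 on a → {9}.
No a-transition from 11.
Union after reading a: {2, 3, 9, 14, 16}.
Now take the lambda-closure:
From 3 via lambda: add 11.
From 9 via lambda: add 6.
From 11 via lambda: add 12.
From 12 via lambda: add 1.
From 1 via lambda: add 13.
From 13 via lambda: add 5.
No new states can be added; the closed set is {1, 2, 3, 5, 6, 9, 11, 12, 13, 14, 16}.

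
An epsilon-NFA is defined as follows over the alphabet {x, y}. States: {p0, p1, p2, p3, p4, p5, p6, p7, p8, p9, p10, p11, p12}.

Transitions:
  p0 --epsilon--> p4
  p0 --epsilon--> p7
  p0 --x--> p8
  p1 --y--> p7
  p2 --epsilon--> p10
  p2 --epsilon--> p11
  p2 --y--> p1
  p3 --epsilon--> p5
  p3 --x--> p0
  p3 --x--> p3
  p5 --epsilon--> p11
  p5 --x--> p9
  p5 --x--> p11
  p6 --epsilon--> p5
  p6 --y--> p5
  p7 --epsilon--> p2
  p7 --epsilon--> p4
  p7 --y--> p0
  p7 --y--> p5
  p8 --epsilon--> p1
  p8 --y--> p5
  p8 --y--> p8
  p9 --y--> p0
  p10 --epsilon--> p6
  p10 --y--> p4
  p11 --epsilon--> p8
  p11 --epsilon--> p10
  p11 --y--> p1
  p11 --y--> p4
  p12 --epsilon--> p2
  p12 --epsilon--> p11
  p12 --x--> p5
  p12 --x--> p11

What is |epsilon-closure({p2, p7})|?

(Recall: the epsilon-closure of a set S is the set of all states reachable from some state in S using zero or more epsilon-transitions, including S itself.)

Start with {p2, p7}.
From p2 via epsilon: add p10, p11.
From p7 via epsilon: add p4.
From p10 via epsilon: add p6.
From p11 via epsilon: add p8.
From p6 via epsilon: add p5.
From p8 via epsilon: add p1.
epsilon-closure = {p1, p2, p4, p5, p6, p7, p8, p10, p11}, which has 9 states.

9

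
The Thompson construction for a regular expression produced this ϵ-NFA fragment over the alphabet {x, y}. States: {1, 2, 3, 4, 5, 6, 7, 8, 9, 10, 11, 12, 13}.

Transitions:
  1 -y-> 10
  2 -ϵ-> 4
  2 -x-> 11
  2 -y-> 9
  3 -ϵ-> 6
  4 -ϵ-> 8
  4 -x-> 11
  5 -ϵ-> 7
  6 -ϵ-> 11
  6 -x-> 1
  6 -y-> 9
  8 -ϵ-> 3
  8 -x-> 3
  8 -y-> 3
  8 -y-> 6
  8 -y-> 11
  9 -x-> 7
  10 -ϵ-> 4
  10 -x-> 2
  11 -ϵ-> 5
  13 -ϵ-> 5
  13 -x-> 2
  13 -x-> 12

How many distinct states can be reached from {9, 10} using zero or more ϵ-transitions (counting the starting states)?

9

Start with {9, 10}.
From 10 via ϵ: add 4.
From 4 via ϵ: add 8.
From 8 via ϵ: add 3.
From 3 via ϵ: add 6.
From 6 via ϵ: add 11.
From 11 via ϵ: add 5.
From 5 via ϵ: add 7.
ϵ-closure = {3, 4, 5, 6, 7, 8, 9, 10, 11}, which has 9 states.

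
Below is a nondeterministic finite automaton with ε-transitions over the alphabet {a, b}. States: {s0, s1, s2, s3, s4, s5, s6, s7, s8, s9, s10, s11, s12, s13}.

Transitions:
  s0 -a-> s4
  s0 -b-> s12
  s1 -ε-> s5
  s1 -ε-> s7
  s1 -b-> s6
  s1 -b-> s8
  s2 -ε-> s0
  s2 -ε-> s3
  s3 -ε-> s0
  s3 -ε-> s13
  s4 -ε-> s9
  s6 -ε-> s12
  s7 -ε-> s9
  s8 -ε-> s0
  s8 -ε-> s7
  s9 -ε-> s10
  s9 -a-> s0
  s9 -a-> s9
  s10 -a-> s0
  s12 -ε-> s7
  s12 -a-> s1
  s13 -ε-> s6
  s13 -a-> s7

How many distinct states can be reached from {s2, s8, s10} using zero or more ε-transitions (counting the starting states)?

Start with {s2, s8, s10}.
From s2 via ε: add s0, s3.
From s8 via ε: add s7.
From s3 via ε: add s13.
From s7 via ε: add s9.
From s13 via ε: add s6.
From s6 via ε: add s12.
ε-closure = {s0, s2, s3, s6, s7, s8, s9, s10, s12, s13}, which has 10 states.

10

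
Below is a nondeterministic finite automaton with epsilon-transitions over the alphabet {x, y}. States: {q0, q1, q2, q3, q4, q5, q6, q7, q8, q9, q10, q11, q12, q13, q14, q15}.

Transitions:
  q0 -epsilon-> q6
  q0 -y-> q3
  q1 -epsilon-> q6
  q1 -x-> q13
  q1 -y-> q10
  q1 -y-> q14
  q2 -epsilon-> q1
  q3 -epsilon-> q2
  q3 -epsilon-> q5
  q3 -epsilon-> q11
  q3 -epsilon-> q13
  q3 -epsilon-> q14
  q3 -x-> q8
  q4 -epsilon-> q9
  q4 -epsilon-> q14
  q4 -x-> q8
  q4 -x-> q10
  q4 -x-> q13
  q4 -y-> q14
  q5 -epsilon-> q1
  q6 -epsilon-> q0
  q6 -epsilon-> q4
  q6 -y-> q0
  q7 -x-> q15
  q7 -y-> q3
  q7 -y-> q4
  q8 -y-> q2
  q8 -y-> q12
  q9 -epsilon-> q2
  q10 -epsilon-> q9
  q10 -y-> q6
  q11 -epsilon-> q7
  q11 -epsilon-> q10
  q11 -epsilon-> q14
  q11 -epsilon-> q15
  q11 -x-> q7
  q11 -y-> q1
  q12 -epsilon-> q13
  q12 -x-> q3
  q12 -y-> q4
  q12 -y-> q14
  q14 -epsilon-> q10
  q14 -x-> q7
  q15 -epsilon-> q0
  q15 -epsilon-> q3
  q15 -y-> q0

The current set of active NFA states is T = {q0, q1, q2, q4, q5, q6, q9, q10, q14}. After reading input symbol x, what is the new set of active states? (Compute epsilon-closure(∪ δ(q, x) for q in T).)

q1 on x → {q13}.
q4 on x → {q8, q10, q13}.
q14 on x → {q7}.
No x-transition from q0, q2, q5, q6, q9, q10.
Union after reading x: {q7, q8, q10, q13}.
Now take the epsilon-closure:
From q10 via epsilon: add q9.
From q9 via epsilon: add q2.
From q2 via epsilon: add q1.
From q1 via epsilon: add q6.
From q6 via epsilon: add q0, q4.
From q4 via epsilon: add q14.
No new states can be added; the closed set is {q0, q1, q2, q4, q6, q7, q8, q9, q10, q13, q14}.

{q0, q1, q2, q4, q6, q7, q8, q9, q10, q13, q14}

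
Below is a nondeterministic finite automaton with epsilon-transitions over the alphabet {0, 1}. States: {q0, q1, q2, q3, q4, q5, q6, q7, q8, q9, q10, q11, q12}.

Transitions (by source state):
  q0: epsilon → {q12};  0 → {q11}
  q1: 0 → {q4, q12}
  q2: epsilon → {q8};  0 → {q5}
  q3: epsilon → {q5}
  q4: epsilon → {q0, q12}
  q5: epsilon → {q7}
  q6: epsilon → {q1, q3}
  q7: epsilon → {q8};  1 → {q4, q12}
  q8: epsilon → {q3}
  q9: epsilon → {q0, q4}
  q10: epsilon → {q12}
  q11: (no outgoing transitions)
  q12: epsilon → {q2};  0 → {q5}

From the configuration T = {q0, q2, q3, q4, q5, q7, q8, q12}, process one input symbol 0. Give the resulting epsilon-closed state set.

{q3, q5, q7, q8, q11}

q0 on 0 → {q11}.
q2 on 0 → {q5}.
q12 on 0 → {q5}.
No 0-transition from q3, q4, q5, q7, q8.
Union after reading 0: {q5, q11}.
Now take the epsilon-closure:
From q5 via epsilon: add q7.
From q7 via epsilon: add q8.
From q8 via epsilon: add q3.
No new states can be added; the closed set is {q3, q5, q7, q8, q11}.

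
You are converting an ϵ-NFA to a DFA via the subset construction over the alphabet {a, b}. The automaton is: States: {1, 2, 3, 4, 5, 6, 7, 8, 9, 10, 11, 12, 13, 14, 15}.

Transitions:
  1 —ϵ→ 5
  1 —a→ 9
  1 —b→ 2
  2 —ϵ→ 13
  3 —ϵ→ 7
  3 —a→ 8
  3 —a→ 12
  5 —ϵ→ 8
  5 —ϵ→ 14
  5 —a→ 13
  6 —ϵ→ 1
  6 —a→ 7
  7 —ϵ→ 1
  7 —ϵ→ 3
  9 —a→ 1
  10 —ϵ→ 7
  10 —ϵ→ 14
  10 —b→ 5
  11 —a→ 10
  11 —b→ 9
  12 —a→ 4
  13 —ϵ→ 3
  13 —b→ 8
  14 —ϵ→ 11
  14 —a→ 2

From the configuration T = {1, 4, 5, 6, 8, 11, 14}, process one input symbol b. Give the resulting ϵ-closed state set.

1 on b → {2}.
11 on b → {9}.
No b-transition from 4, 5, 6, 8, 14.
Union after reading b: {2, 9}.
Now take the ϵ-closure:
From 2 via ϵ: add 13.
From 13 via ϵ: add 3.
From 3 via ϵ: add 7.
From 7 via ϵ: add 1.
From 1 via ϵ: add 5.
From 5 via ϵ: add 8, 14.
From 14 via ϵ: add 11.
No new states can be added; the closed set is {1, 2, 3, 5, 7, 8, 9, 11, 13, 14}.

{1, 2, 3, 5, 7, 8, 9, 11, 13, 14}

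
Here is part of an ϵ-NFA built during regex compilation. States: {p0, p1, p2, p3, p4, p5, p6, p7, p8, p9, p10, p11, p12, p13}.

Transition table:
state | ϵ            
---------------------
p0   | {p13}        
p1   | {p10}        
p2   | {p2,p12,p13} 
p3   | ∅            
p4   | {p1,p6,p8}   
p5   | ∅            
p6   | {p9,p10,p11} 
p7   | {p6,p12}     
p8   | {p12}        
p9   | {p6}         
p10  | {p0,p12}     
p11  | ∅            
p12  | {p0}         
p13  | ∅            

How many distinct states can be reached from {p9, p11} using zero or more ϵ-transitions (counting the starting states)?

7

Start with {p9, p11}.
From p9 via ϵ: add p6.
From p6 via ϵ: add p10.
From p10 via ϵ: add p0, p12.
From p0 via ϵ: add p13.
ϵ-closure = {p0, p6, p9, p10, p11, p12, p13}, which has 7 states.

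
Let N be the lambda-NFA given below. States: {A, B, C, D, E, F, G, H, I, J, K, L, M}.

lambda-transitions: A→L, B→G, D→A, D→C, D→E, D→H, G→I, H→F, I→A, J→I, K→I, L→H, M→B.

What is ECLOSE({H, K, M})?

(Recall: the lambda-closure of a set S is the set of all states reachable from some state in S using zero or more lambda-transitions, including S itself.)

{A, B, F, G, H, I, K, L, M}

Start with {H, K, M}.
From H via lambda: add F.
From K via lambda: add I.
From M via lambda: add B.
From B via lambda: add G.
From I via lambda: add A.
From A via lambda: add L.
No new states can be added; the closed set is {A, B, F, G, H, I, K, L, M}.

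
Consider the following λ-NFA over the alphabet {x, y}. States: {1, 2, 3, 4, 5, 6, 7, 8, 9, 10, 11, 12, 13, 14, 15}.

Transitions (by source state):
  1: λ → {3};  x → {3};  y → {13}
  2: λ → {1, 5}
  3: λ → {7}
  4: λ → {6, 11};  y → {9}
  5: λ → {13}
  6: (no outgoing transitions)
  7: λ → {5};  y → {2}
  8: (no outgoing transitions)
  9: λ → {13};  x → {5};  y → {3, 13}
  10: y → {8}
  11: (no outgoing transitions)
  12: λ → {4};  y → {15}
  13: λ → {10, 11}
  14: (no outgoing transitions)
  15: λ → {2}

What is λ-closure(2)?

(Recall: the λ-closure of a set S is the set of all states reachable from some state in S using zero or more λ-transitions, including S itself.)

Start with {2}.
From 2 via λ: add 1, 5.
From 1 via λ: add 3.
From 5 via λ: add 13.
From 3 via λ: add 7.
From 13 via λ: add 10, 11.
No new states can be added; the closed set is {1, 2, 3, 5, 7, 10, 11, 13}.

{1, 2, 3, 5, 7, 10, 11, 13}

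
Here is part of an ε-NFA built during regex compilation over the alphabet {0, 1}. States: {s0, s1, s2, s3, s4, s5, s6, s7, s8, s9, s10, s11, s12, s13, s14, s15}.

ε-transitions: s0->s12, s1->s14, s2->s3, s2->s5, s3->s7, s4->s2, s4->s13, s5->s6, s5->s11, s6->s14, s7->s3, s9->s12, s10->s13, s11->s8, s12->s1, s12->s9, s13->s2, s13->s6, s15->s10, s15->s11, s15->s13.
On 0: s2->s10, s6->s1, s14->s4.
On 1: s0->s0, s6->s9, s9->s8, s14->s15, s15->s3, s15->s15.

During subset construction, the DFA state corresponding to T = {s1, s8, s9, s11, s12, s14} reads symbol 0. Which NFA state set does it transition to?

s14 on 0 → {s4}.
No 0-transition from s1, s8, s9, s11, s12.
Union after reading 0: {s4}.
Now take the ε-closure:
From s4 via ε: add s2, s13.
From s2 via ε: add s3, s5.
From s13 via ε: add s6.
From s3 via ε: add s7.
From s5 via ε: add s11.
From s6 via ε: add s14.
From s11 via ε: add s8.
No new states can be added; the closed set is {s2, s3, s4, s5, s6, s7, s8, s11, s13, s14}.

{s2, s3, s4, s5, s6, s7, s8, s11, s13, s14}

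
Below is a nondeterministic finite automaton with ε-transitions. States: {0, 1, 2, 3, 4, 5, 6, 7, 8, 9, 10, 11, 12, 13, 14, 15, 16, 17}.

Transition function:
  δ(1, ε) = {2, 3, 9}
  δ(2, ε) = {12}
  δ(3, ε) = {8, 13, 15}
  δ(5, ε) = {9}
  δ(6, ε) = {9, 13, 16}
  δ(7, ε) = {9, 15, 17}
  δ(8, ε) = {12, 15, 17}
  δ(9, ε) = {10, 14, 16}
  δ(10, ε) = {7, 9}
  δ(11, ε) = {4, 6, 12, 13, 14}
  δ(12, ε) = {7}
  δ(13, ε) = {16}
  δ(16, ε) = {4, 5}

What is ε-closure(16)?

Start with {16}.
From 16 via ε: add 4, 5.
From 5 via ε: add 9.
From 9 via ε: add 10, 14.
From 10 via ε: add 7.
From 7 via ε: add 15, 17.
No new states can be added; the closed set is {4, 5, 7, 9, 10, 14, 15, 16, 17}.

{4, 5, 7, 9, 10, 14, 15, 16, 17}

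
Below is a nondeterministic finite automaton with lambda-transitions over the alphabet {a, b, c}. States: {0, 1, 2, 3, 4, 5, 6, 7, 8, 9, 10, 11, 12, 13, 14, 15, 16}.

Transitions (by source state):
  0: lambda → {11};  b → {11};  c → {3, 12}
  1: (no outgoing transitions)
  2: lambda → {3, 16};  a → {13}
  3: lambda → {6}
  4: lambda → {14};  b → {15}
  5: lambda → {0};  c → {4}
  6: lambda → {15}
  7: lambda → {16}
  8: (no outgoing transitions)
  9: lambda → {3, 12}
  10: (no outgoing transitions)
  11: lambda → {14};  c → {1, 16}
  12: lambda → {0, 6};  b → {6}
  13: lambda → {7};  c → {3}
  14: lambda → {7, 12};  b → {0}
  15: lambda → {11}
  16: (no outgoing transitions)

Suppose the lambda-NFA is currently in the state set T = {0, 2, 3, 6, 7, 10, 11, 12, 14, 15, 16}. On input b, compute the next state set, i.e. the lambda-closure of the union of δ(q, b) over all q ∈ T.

0 on b → {11}.
12 on b → {6}.
14 on b → {0}.
No b-transition from 2, 3, 6, 7, 10, 11, 15, 16.
Union after reading b: {0, 6, 11}.
Now take the lambda-closure:
From 6 via lambda: add 15.
From 11 via lambda: add 14.
From 14 via lambda: add 7, 12.
From 7 via lambda: add 16.
No new states can be added; the closed set is {0, 6, 7, 11, 12, 14, 15, 16}.

{0, 6, 7, 11, 12, 14, 15, 16}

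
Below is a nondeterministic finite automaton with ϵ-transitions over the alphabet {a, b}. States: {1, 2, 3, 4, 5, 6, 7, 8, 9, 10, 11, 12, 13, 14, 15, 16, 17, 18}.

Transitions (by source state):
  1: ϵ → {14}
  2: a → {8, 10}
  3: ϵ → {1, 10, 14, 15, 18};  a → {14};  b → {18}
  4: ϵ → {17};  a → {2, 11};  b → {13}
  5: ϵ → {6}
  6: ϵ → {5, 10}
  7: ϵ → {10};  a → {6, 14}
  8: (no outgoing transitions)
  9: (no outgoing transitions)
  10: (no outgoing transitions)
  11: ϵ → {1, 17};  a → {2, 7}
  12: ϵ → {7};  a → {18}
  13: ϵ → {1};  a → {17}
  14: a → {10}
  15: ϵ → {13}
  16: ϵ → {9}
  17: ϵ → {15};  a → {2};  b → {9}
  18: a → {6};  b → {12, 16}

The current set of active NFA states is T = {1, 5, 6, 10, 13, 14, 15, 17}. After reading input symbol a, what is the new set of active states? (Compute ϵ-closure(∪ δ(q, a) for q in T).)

{1, 2, 10, 13, 14, 15, 17}

13 on a → {17}.
14 on a → {10}.
17 on a → {2}.
No a-transition from 1, 5, 6, 10, 15.
Union after reading a: {2, 10, 17}.
Now take the ϵ-closure:
From 17 via ϵ: add 15.
From 15 via ϵ: add 13.
From 13 via ϵ: add 1.
From 1 via ϵ: add 14.
No new states can be added; the closed set is {1, 2, 10, 13, 14, 15, 17}.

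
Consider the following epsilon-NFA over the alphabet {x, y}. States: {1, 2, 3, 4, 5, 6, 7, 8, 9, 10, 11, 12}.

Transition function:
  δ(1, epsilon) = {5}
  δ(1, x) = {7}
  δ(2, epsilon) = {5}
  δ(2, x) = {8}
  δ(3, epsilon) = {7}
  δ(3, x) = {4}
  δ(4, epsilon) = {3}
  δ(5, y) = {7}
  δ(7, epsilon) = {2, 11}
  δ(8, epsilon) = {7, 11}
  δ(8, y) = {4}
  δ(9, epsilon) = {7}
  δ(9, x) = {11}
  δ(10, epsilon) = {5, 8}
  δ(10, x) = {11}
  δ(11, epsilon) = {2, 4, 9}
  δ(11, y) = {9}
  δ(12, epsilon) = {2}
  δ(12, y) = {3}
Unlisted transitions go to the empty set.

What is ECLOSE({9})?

{2, 3, 4, 5, 7, 9, 11}

Start with {9}.
From 9 via epsilon: add 7.
From 7 via epsilon: add 2, 11.
From 2 via epsilon: add 5.
From 11 via epsilon: add 4.
From 4 via epsilon: add 3.
No new states can be added; the closed set is {2, 3, 4, 5, 7, 9, 11}.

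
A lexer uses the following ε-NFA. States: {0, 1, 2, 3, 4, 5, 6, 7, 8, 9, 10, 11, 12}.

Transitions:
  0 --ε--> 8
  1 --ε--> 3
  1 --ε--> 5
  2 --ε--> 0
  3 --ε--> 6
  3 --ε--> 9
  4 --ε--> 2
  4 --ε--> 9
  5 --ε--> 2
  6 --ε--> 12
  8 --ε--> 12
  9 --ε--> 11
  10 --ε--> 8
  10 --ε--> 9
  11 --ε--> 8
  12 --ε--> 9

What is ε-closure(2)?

Start with {2}.
From 2 via ε: add 0.
From 0 via ε: add 8.
From 8 via ε: add 12.
From 12 via ε: add 9.
From 9 via ε: add 11.
No new states can be added; the closed set is {0, 2, 8, 9, 11, 12}.

{0, 2, 8, 9, 11, 12}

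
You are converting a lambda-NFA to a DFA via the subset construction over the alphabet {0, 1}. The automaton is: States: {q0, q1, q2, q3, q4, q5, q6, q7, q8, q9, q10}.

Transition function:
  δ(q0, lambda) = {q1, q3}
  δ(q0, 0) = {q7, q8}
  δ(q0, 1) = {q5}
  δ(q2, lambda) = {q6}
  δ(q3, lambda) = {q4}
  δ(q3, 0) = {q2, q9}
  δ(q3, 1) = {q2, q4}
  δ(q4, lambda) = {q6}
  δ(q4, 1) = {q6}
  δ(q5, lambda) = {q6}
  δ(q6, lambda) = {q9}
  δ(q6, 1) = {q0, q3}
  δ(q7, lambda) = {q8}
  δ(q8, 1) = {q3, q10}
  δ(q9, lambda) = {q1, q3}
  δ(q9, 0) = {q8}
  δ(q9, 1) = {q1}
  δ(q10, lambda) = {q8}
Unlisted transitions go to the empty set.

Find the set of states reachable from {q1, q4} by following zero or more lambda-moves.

Start with {q1, q4}.
From q4 via lambda: add q6.
From q6 via lambda: add q9.
From q9 via lambda: add q3.
No new states can be added; the closed set is {q1, q3, q4, q6, q9}.

{q1, q3, q4, q6, q9}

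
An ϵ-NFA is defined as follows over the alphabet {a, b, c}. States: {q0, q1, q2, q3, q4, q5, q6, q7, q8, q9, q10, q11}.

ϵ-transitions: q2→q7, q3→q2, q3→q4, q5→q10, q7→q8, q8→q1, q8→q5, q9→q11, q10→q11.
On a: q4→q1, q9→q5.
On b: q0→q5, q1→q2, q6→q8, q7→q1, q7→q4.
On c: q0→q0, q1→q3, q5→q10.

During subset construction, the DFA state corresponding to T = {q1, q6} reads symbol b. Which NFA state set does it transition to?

q1 on b → {q2}.
q6 on b → {q8}.
Union after reading b: {q2, q8}.
Now take the ϵ-closure:
From q2 via ϵ: add q7.
From q8 via ϵ: add q1, q5.
From q5 via ϵ: add q10.
From q10 via ϵ: add q11.
No new states can be added; the closed set is {q1, q2, q5, q7, q8, q10, q11}.

{q1, q2, q5, q7, q8, q10, q11}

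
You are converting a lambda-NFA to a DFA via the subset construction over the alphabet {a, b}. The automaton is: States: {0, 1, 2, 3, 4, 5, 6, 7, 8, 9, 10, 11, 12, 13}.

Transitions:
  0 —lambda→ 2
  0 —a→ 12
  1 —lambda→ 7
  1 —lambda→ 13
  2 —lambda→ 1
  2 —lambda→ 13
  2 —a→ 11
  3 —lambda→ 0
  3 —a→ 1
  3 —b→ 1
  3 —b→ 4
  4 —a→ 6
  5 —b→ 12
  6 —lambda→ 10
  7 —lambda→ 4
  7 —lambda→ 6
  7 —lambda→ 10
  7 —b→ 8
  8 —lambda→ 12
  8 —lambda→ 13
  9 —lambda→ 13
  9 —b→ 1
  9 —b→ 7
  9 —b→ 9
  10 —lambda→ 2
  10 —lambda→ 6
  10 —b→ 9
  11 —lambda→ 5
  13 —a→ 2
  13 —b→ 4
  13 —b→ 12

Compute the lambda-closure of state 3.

{0, 1, 2, 3, 4, 6, 7, 10, 13}

Start with {3}.
From 3 via lambda: add 0.
From 0 via lambda: add 2.
From 2 via lambda: add 1, 13.
From 1 via lambda: add 7.
From 7 via lambda: add 4, 6, 10.
No new states can be added; the closed set is {0, 1, 2, 3, 4, 6, 7, 10, 13}.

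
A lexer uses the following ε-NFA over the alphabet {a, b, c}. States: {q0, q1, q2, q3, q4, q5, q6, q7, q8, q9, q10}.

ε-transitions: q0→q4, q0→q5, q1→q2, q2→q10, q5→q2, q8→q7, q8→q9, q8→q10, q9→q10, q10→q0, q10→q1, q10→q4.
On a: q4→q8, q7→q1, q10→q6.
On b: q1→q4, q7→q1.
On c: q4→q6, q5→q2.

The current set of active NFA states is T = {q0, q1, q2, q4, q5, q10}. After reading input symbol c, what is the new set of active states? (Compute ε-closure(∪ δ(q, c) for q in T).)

q4 on c → {q6}.
q5 on c → {q2}.
No c-transition from q0, q1, q2, q10.
Union after reading c: {q2, q6}.
Now take the ε-closure:
From q2 via ε: add q10.
From q10 via ε: add q0, q1, q4.
From q0 via ε: add q5.
No new states can be added; the closed set is {q0, q1, q2, q4, q5, q6, q10}.

{q0, q1, q2, q4, q5, q6, q10}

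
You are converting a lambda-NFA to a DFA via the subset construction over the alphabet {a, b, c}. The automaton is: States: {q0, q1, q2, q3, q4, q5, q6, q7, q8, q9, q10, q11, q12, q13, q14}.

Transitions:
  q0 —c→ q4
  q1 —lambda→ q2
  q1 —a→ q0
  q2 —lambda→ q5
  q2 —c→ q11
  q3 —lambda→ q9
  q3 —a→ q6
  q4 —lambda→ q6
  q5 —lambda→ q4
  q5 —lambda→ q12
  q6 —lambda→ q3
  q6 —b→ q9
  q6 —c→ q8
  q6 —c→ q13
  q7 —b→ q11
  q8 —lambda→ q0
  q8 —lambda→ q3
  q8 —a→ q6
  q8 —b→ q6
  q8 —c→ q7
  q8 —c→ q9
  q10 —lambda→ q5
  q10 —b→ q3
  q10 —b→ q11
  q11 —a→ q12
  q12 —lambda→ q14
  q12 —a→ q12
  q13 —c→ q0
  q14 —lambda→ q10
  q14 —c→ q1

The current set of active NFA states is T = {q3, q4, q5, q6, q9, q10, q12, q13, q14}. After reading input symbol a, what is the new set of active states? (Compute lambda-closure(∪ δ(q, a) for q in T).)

{q3, q4, q5, q6, q9, q10, q12, q14}

q3 on a → {q6}.
q12 on a → {q12}.
No a-transition from q4, q5, q6, q9, q10, q13, q14.
Union after reading a: {q6, q12}.
Now take the lambda-closure:
From q6 via lambda: add q3.
From q12 via lambda: add q14.
From q3 via lambda: add q9.
From q14 via lambda: add q10.
From q10 via lambda: add q5.
From q5 via lambda: add q4.
No new states can be added; the closed set is {q3, q4, q5, q6, q9, q10, q12, q14}.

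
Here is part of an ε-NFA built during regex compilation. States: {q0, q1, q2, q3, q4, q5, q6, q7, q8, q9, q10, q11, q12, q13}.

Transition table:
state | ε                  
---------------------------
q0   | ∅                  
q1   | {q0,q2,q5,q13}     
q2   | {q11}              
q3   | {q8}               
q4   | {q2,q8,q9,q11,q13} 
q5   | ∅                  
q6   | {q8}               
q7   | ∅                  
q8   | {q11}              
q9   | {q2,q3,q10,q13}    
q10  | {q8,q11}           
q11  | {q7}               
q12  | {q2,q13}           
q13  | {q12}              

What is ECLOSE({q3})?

{q3, q7, q8, q11}

Start with {q3}.
From q3 via ε: add q8.
From q8 via ε: add q11.
From q11 via ε: add q7.
No new states can be added; the closed set is {q3, q7, q8, q11}.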